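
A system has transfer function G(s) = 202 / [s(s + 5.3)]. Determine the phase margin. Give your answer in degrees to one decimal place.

21.1°

Gain crossover: |G(jω)| = 1 at ω ≈ 13.7 rad s⁻¹.
∠G(j13.7) = −90° − arctan(13.7/5.3) ≈ -158.89°
PM = 180° + (-158.89°) = 21.11°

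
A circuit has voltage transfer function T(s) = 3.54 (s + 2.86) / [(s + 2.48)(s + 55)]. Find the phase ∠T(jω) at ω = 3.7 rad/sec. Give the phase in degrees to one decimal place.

-7.7 deg

∠(j3.7 + 2.86) = arctan(3.7/2.86) = 52.30°
∠(j3.7 + 2.48) = arctan(3.7/2.48) = 56.17°
∠(j3.7 + 55) = arctan(3.7/55) = 3.85°
∠T(j3.7) = 52.30° − (56.17° + 3.85°) = -7.72°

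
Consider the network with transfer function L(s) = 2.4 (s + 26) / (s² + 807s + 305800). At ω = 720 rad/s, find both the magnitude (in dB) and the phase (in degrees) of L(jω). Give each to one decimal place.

|L| = -51.1 dB, ∠L = -22.2°

|j720 + 26| = √(720² + 26²) = 720.5
|(j720)² + 807(j720) + 305800| = |-2.126e+05 + j5.8104e+05| = 6.187e+05
|L(j720)| = 2.4 × 720.5 / 6.187e+05 = 0.0027947
20 log₁₀(0.0027947) = -51.07 dB
∠(j720 + 26) = arctan(720/26) = 87.93°
∠[(j720)² + 807(j720) + 305800] = ∠[-2.126e+05 + j5.8104e+05] = 110.10°
∠L(j720) = 87.93° − 110.10° = -22.17°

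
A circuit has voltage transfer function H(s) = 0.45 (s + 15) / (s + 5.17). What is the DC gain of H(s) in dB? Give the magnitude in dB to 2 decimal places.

H(0) = 0.45 × 15 / 5.17 = 1.3056
20 log₁₀(1.3056) = 2.316 dB

2.32 dB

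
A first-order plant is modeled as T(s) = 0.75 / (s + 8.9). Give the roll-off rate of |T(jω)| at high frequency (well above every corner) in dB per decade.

-20 dB/decade

With 0 zeros and 1 pole, the high-frequency asymptotic slope is 20 × (0 − 1) = -20 dB/decade.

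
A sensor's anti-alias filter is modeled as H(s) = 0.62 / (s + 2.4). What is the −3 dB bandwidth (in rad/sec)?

2.4 rad/sec

For a single-pole low-pass, the −3 dB point is at the pole: ω = 2.4 rad/sec.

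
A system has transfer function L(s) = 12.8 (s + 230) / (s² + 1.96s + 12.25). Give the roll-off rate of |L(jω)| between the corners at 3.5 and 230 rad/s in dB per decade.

-40 dB/decade

In this band the factors already past their corner are: complex pole pair at ωₙ ≈ 3.5; net slope = -40 dB/decade.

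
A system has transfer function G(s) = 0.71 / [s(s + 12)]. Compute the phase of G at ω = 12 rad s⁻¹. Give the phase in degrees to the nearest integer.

∠(j12 + 12) = arctan(12/12) = 45.00°
∠(j12) = 90.00°
∠G(j12) = − (45.00° + 90.00°) = -135.00°

-135°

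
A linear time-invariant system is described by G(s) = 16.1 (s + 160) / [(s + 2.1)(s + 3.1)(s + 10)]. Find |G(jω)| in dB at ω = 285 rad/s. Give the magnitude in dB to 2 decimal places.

-72.87 dB

|j285 + 160| = √(285² + 160²) = 326.8
|j285 + 2.1| = √(285² + 2.1²) = 285
|j285 + 3.1| = √(285² + 3.1²) = 285
|j285 + 10| = √(285² + 10²) = 285.2
|G(j285)| = 16.1 × 326.8 / (285 × 285 × 285.2) = 0.00022716
20 log₁₀(0.00022716) = -72.874 dB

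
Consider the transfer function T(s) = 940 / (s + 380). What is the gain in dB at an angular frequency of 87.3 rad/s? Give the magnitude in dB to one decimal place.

7.6 dB

|j87.3 + 380| = √(87.3² + 380²) = 389.9
|T(j87.3)| = 940 / 389.9 = 2.4109
20 log₁₀(2.4109) = 7.64 dB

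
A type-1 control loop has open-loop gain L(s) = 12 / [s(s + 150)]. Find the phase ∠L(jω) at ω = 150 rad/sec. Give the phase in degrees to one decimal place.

∠(j150 + 150) = arctan(150/150) = 45.00°
∠(j150) = 90.00°
∠L(j150) = − (45.00° + 90.00°) = -135.00°

-135.0°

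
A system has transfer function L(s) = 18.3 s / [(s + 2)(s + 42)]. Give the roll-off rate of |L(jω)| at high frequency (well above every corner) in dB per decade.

-20 dB/decade

With 1 zero and 2 poles, the high-frequency asymptotic slope is 20 × (1 − 2) = -20 dB/decade.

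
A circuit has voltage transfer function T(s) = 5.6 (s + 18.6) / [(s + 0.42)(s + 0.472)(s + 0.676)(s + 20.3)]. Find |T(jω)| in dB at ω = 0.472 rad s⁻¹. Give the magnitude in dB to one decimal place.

23.4 dB

|j0.472 + 18.6| = √(0.472² + 18.6²) = 18.61
|j0.472 + 0.42| = √(0.472² + 0.42²) = 0.6318
|j0.472 + 0.472| = √(0.472² + 0.472²) = 0.6675
|j0.472 + 0.676| = √(0.472² + 0.676²) = 0.8245
|j0.472 + 20.3| = √(0.472² + 20.3²) = 20.31
|T(j0.472)| = 5.6 × 18.61 / (0.6318 × 0.6675 × 0.8245 × 20.31) = 14.757
20 log₁₀(14.757) = 23.38 dB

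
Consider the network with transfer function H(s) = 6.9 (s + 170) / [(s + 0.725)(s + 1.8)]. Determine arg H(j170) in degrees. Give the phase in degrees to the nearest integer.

∠(j170 + 170) = arctan(170/170) = 45.00°
∠(j170 + 0.725) = arctan(170/0.725) = 89.76°
∠(j170 + 1.8) = arctan(170/1.8) = 89.39°
∠H(j170) = 45.00° − (89.76° + 89.39°) = -134.15°

-134°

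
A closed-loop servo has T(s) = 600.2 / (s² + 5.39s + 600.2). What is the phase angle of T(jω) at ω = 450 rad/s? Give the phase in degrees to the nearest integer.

∠[(j450)² + 5.39(j450) + 600.2] = ∠[-2.019e+05 + j2425.5] = 179.31°
∠T(j450) = −179.31° = -179.31°

-179 deg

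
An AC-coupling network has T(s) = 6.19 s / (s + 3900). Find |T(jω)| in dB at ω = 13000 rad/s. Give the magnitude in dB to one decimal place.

|j13000| = 1.3e+04
|j13000 + 3900| = √(13000² + 3900²) = 1.357e+04
|T(j13000)| = 6.19 × 1.3e+04 / 1.357e+04 = 5.9289
20 log₁₀(5.9289) = 15.46 dB

15.5 dB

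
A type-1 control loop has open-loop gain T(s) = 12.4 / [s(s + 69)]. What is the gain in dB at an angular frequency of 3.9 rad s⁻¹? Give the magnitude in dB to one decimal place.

|j3.9 + 69| = √(3.9² + 69²) = 69.11
|j3.9| = 3.9
|T(j3.9)| = 12.4 / (69.11 × 3.9) = 0.046006
20 log₁₀(0.046006) = -26.74 dB

-26.7 dB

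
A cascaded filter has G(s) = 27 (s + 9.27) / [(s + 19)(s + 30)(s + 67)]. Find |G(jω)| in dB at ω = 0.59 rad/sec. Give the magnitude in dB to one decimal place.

-43.7 dB

|j0.59 + 9.27| = √(0.59² + 9.27²) = 9.289
|j0.59 + 19| = √(0.59² + 19²) = 19.01
|j0.59 + 30| = √(0.59² + 30²) = 30.01
|j0.59 + 67| = √(0.59² + 67²) = 67
|G(j0.59)| = 27 × 9.289 / (19.01 × 30.01 × 67) = 0.0065624
20 log₁₀(0.0065624) = -43.66 dB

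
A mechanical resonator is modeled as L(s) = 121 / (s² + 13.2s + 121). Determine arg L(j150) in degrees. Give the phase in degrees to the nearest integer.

∠[(j150)² + 13.2(j150) + 121] = ∠[-22379 + j1980] = 174.94°
∠L(j150) = −174.94° = -174.94°

-175°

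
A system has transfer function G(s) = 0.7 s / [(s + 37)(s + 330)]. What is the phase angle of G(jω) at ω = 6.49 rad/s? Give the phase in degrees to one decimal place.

∠(j6.49) = 90.00°
∠(j6.49 + 37) = arctan(6.49/37) = 9.95°
∠(j6.49 + 330) = arctan(6.49/330) = 1.13°
∠G(j6.49) = 90.00° − (9.95° + 1.13°) = 78.92°

78.9 deg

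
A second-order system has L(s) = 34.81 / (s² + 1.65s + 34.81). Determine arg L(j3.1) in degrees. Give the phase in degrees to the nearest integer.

∠[(j3.1)² + 1.65(j3.1) + 34.81] = ∠[25.2 + j5.115] = 11.47°
∠L(j3.1) = −11.47° = -11.47°

-11°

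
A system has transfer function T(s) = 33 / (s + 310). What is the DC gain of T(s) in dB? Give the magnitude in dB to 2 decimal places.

-19.46 dB

T(0) = 33 / 310 = 0.10645
20 log₁₀(0.10645) = -19.457 dB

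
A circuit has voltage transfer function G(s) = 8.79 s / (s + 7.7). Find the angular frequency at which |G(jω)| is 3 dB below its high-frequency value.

For a single-pole high-pass, the −3 dB point is at the pole: ω = 7.7 rad/sec.

7.7 rad/sec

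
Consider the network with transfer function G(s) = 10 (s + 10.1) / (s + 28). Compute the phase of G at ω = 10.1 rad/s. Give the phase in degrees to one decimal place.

25.2 deg

∠(j10.1 + 10.1) = arctan(10.1/10.1) = 45.00°
∠(j10.1 + 28) = arctan(10.1/28) = 19.84°
∠G(j10.1) = 45.00° − 19.84° = 25.16°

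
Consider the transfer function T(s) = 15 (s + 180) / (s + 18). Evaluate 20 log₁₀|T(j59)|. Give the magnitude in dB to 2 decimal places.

|j59 + 180| = √(59² + 180²) = 189.4
|j59 + 18| = √(59² + 18²) = 61.68
|T(j59)| = 15 × 189.4 / 61.68 = 46.062
20 log₁₀(46.062) = 33.267 dB

33.27 dB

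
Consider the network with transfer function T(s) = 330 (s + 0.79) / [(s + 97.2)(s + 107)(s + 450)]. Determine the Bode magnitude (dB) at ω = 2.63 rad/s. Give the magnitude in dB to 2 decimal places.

|j2.63 + 0.79| = √(2.63² + 0.79²) = 2.746
|j2.63 + 97.2| = √(2.63² + 97.2²) = 97.24
|j2.63 + 107| = √(2.63² + 107²) = 107
|j2.63 + 450| = √(2.63² + 450²) = 450
|T(j2.63)| = 330 × 2.746 / (97.24 × 107 × 450) = 0.00019349
20 log₁₀(0.00019349) = -74.267 dB

-74.27 dB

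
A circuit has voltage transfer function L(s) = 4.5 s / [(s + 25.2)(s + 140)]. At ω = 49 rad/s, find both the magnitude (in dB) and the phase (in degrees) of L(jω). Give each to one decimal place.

|j49| = 49
|j49 + 25.2| = √(49² + 25.2²) = 55.1
|j49 + 140| = √(49² + 140²) = 148.3
|L(j49)| = 4.5 × 49 / (55.1 × 148.3) = 0.026979
20 log₁₀(0.026979) = -31.38 dB
∠(j49) = 90.00°
∠(j49 + 25.2) = arctan(49/25.2) = 62.78°
∠(j49 + 140) = arctan(49/140) = 19.29°
∠L(j49) = 90.00° − (62.78° + 19.29°) = 7.93°

|L| = -31.4 dB, ∠L = 7.9°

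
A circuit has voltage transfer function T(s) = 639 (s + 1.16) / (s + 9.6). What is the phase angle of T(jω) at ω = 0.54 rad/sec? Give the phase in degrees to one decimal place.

∠(j0.54 + 1.16) = arctan(0.54/1.16) = 24.96°
∠(j0.54 + 9.6) = arctan(0.54/9.6) = 3.22°
∠T(j0.54) = 24.96° − 3.22° = 21.74°

21.7°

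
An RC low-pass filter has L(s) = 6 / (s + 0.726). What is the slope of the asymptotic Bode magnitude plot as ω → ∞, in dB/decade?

With 0 zeros and 1 pole, the high-frequency asymptotic slope is 20 × (0 − 1) = -20 dB/decade.

-20 dB/decade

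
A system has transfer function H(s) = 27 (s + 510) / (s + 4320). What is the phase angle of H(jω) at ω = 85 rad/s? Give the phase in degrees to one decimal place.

8.3°

∠(j85 + 510) = arctan(85/510) = 9.46°
∠(j85 + 4320) = arctan(85/4320) = 1.13°
∠H(j85) = 9.46° − 1.13° = 8.34°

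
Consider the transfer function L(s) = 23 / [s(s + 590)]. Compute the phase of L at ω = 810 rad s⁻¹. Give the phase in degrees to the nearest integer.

-144°

∠(j810 + 590) = arctan(810/590) = 53.93°
∠(j810) = 90.00°
∠L(j810) = − (53.93° + 90.00°) = -143.93°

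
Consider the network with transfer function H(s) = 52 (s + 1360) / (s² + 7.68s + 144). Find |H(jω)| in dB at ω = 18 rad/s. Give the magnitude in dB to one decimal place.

|j18 + 1360| = √(18² + 1360²) = 1360
|(j18)² + 7.68(j18) + 144| = |-180 + j138.24| = 227
|H(j18)| = 52 × 1360 / 227 = 311.63
20 log₁₀(311.63) = 49.87 dB

49.9 dB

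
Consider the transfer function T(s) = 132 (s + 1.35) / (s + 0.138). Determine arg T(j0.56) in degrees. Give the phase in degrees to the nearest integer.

∠(j0.56 + 1.35) = arctan(0.56/1.35) = 22.53°
∠(j0.56 + 0.138) = arctan(0.56/0.138) = 76.16°
∠T(j0.56) = 22.53° − 76.16° = -53.63°

-54°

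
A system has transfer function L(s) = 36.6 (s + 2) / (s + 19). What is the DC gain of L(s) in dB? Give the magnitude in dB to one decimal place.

L(0) = 36.6 × 2 / 19 = 3.8526
20 log₁₀(3.8526) = 11.72 dB

11.7 dB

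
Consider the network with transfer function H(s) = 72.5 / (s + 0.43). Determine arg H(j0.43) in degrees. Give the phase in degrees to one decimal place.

∠(j0.43 + 0.43) = arctan(0.43/0.43) = 45.00°
∠H(j0.43) = −45.00° = -45.00°

-45.0 deg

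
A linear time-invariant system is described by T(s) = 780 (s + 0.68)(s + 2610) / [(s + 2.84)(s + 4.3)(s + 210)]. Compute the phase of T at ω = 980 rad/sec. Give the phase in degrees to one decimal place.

-146.9 deg

∠(j980 + 0.68) = arctan(980/0.68) = 89.96°
∠(j980 + 2610) = arctan(980/2610) = 20.58°
∠(j980 + 2.84) = arctan(980/2.84) = 89.83°
∠(j980 + 4.3) = arctan(980/4.3) = 89.75°
∠(j980 + 210) = arctan(980/210) = 77.91°
∠T(j980) = 89.96° + 20.58° − (89.83° + 89.75° + 77.91°) = -146.95°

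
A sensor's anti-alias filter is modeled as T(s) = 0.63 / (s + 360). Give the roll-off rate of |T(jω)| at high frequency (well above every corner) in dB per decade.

-20 dB/decade

With 0 zeros and 1 pole, the high-frequency asymptotic slope is 20 × (0 − 1) = -20 dB/decade.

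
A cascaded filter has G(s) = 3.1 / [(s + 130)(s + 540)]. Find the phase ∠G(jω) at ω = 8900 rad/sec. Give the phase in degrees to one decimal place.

∠(j8900 + 130) = arctan(8900/130) = 89.16°
∠(j8900 + 540) = arctan(8900/540) = 86.53°
∠G(j8900) = − (89.16° + 86.53°) = -175.69°

-175.7°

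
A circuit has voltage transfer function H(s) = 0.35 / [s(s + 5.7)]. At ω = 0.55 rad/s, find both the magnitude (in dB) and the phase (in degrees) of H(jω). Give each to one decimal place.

|j0.55 + 5.7| = √(0.55² + 5.7²) = 5.726
|j0.55| = 0.55
|H(j0.55)| = 0.35 / (5.726 × 0.55) = 0.11113
20 log₁₀(0.11113) = -19.08 dB
∠(j0.55 + 5.7) = arctan(0.55/5.7) = 5.51°
∠(j0.55) = 90.00°
∠H(j0.55) = − (5.51° + 90.00°) = -95.51°

|H| = -19.1 dB, ∠H = -95.5 deg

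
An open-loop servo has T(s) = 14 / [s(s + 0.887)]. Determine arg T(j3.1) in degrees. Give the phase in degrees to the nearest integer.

-164°

∠(j3.1 + 0.887) = arctan(3.1/0.887) = 74.03°
∠(j3.1) = 90.00°
∠T(j3.1) = − (74.03° + 90.00°) = -164.03°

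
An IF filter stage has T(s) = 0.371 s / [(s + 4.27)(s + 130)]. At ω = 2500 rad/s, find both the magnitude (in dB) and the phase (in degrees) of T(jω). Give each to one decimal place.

|T| = -76.6 dB, ∠T = -86.9°

|j2500| = 2500
|j2500 + 4.27| = √(2500² + 4.27²) = 2500
|j2500 + 130| = √(2500² + 130²) = 2503
|T(j2500)| = 0.371 × 2500 / (2500 × 2503) = 0.0001482
20 log₁₀(0.0001482) = -76.58 dB
∠(j2500) = 90.00°
∠(j2500 + 4.27) = arctan(2500/4.27) = 89.90°
∠(j2500 + 130) = arctan(2500/130) = 87.02°
∠T(j2500) = 90.00° − (89.90° + 87.02°) = -86.93°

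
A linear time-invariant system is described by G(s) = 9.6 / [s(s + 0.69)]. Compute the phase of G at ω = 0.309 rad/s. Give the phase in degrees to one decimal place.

∠(j0.309 + 0.69) = arctan(0.309/0.69) = 24.12°
∠(j0.309) = 90.00°
∠G(j0.309) = − (24.12° + 90.00°) = -114.12°

-114.1°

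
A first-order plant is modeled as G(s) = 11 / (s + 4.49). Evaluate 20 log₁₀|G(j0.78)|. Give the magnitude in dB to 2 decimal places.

7.65 dB

|j0.78 + 4.49| = √(0.78² + 4.49²) = 4.557
|G(j0.78)| = 11 / 4.557 = 2.4137
20 log₁₀(2.4137) = 7.654 dB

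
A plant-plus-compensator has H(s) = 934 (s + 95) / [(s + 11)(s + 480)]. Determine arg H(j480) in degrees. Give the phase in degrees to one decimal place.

-54.9°

∠(j480 + 95) = arctan(480/95) = 78.80°
∠(j480 + 11) = arctan(480/11) = 88.69°
∠(j480 + 480) = arctan(480/480) = 45.00°
∠H(j480) = 78.80° − (88.69° + 45.00°) = -54.88°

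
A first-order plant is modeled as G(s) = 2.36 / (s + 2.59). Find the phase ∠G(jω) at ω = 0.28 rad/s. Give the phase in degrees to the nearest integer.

-6 deg

∠(j0.28 + 2.59) = arctan(0.28/2.59) = 6.17°
∠G(j0.28) = −6.17° = -6.17°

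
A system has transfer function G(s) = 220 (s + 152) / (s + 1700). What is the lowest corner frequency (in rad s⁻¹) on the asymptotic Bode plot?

Break frequencies occur at each pole and zero magnitude: 152 rad s⁻¹, 1700 rad s⁻¹.
The lowest is 152 rad s⁻¹.

152 rad s⁻¹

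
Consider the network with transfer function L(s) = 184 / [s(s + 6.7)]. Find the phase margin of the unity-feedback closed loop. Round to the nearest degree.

Gain crossover: |L(jω)| = 1 at ω ≈ 12.8 rad/s.
∠L(j12.8) = −90° − arctan(12.8/6.7) ≈ -152.30°
PM = 180° + (-152.30°) = 27.70°

28°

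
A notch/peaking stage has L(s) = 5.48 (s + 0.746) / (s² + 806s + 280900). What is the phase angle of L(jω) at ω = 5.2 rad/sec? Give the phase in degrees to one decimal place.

∠(j5.2 + 0.746) = arctan(5.2/0.746) = 81.84°
∠[(j5.2)² + 806(j5.2) + 280900] = ∠[2.8087e+05 + j4191.2] = 0.85°
∠L(j5.2) = 81.84° − 0.85° = 80.98°

81.0 deg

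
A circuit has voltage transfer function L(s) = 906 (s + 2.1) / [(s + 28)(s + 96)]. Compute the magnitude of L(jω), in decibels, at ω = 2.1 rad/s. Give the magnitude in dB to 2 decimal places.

-0.02 dB

|j2.1 + 2.1| = √(2.1² + 2.1²) = 2.97
|j2.1 + 28| = √(2.1² + 28²) = 28.08
|j2.1 + 96| = √(2.1² + 96²) = 96.02
|L(j2.1)| = 906 × 2.97 / (28.08 × 96.02) = 0.99796
20 log₁₀(0.99796) = -0.018 dB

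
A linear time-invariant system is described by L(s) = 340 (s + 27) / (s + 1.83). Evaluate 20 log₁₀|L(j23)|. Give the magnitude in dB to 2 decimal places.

|j23 + 27| = √(23² + 27²) = 35.47
|j23 + 1.83| = √(23² + 1.83²) = 23.07
|L(j23)| = 340 × 35.47 / 23.07 = 522.66
20 log₁₀(522.66) = 54.364 dB

54.36 dB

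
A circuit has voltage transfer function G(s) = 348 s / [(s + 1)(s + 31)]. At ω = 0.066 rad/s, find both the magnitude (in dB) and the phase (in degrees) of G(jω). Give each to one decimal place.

|G| = -2.6 dB, ∠G = 86.1°

|j0.066| = 0.066
|j0.066 + 1| = √(0.066² + 1²) = 1.002
|j0.066 + 31| = √(0.066² + 31²) = 31
|G(j0.066)| = 348 × 0.066 / (1.002 × 31) = 0.73929
20 log₁₀(0.73929) = -2.62 dB
∠(j0.066) = 90.00°
∠(j0.066 + 1) = arctan(0.066/1) = 3.78°
∠(j0.066 + 31) = arctan(0.066/31) = 0.12°
∠G(j0.066) = 90.00° − (3.78° + 0.12°) = 86.10°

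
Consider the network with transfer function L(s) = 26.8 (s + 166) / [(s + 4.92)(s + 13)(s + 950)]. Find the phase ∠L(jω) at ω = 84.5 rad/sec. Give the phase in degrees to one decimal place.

-146.0°

∠(j84.5 + 166) = arctan(84.5/166) = 26.98°
∠(j84.5 + 4.92) = arctan(84.5/4.92) = 86.67°
∠(j84.5 + 13) = arctan(84.5/13) = 81.25°
∠(j84.5 + 950) = arctan(84.5/950) = 5.08°
∠L(j84.5) = 26.98° − (86.67° + 81.25° + 5.08°) = -146.03°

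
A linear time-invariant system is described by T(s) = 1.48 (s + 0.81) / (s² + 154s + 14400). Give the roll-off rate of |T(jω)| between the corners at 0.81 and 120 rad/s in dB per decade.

In this band the factors already past their corner are: zero at 0.81; net slope = 20 dB/decade.

20 dB/decade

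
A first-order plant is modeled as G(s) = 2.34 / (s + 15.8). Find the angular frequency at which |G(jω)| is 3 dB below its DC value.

For a single-pole low-pass, the −3 dB point is at the pole: ω = 15.8 rad/sec.

15.8 rad/sec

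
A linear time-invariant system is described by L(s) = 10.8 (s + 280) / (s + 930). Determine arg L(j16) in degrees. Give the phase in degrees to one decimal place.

2.3°

∠(j16 + 280) = arctan(16/280) = 3.27°
∠(j16 + 930) = arctan(16/930) = 0.99°
∠L(j16) = 3.27° − 0.99° = 2.28°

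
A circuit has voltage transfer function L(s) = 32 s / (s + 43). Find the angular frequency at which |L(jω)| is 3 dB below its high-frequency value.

43 rad s⁻¹

For a single-pole high-pass, the −3 dB point is at the pole: ω = 43 rad s⁻¹.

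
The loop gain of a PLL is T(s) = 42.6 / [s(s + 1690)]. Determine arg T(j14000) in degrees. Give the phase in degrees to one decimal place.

-173.1 deg

∠(j14000 + 1690) = arctan(14000/1690) = 83.12°
∠(j14000) = 90.00°
∠T(j14000) = − (83.12° + 90.00°) = -173.12°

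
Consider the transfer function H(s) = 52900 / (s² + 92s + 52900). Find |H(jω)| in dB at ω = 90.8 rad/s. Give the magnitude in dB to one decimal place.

1.3 dB

|(j90.8)² + 92(j90.8) + 52900| = |44655 + j8353.6| = 4.543e+04
|H(j90.8)| = 52900 / 4.543e+04 = 1.1644
20 log₁₀(1.1644) = 1.32 dB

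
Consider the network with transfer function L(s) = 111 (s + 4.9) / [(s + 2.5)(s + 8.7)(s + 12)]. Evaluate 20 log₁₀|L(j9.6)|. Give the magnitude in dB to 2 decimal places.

|j9.6 + 4.9| = √(9.6² + 4.9²) = 10.78
|j9.6 + 2.5| = √(9.6² + 2.5²) = 9.92
|j9.6 + 8.7| = √(9.6² + 8.7²) = 12.96
|j9.6 + 12| = √(9.6² + 12²) = 15.37
|L(j9.6)| = 111 × 10.78 / (9.92 × 12.96 × 15.37) = 0.60574
20 log₁₀(0.60574) = -4.354 dB

-4.35 dB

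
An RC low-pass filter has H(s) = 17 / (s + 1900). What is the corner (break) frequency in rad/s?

1900 rad/s

The single real pole at s = −1900 gives a corner at ω = 1900 rad/s.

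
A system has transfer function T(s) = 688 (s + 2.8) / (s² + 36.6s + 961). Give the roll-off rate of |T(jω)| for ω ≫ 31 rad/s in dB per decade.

-20 dB/decade

With 1 zero and 2 poles, the high-frequency asymptotic slope is 20 × (1 − 2) = -20 dB/decade.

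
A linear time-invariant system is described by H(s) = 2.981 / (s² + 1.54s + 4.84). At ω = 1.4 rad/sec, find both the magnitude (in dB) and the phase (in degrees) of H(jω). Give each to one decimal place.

|H| = -1.6 dB, ∠H = -36.8°

|(j1.4)² + 1.54(j1.4) + 4.84| = |2.88 + j2.156| = 3.598
|H(j1.4)| = 2.981 / 3.598 = 0.82861
20 log₁₀(0.82861) = -1.63 dB
∠[(j1.4)² + 1.54(j1.4) + 4.84] = ∠[2.88 + j2.156] = 36.82°
∠H(j1.4) = −36.82° = -36.82°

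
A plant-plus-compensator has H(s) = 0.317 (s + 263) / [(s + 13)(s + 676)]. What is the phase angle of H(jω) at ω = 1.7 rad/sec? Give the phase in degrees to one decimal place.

-7.2°

∠(j1.7 + 263) = arctan(1.7/263) = 0.37°
∠(j1.7 + 13) = arctan(1.7/13) = 7.45°
∠(j1.7 + 676) = arctan(1.7/676) = 0.14°
∠H(j1.7) = 0.37° − (7.45° + 0.14°) = -7.22°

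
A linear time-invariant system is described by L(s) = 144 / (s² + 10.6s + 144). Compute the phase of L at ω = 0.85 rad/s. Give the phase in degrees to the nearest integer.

-4°

∠[(j0.85)² + 10.6(j0.85) + 144] = ∠[143.28 + j9.01] = 3.60°
∠L(j0.85) = −3.60° = -3.60°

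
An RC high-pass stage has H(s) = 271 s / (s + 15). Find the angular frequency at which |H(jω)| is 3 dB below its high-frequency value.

For a single-pole high-pass, the −3 dB point is at the pole: ω = 15 rad/sec.

15 rad/sec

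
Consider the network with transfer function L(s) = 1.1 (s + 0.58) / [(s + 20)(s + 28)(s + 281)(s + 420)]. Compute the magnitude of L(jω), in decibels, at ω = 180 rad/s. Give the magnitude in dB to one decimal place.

-148.1 dB

|j180 + 0.58| = √(180² + 0.58²) = 180
|j180 + 20| = √(180² + 20²) = 181.1
|j180 + 28| = √(180² + 28²) = 182.2
|j180 + 281| = √(180² + 281²) = 333.7
|j180 + 420| = √(180² + 420²) = 456.9
|L(j180)| = 1.1 × 180 / (181.1 × 182.2 × 333.7 × 456.9) = 3.9358e-08
20 log₁₀(3.9358e-08) = -148.10 dB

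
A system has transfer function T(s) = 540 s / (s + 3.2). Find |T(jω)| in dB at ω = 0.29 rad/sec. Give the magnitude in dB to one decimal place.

|j0.29| = 0.29
|j0.29 + 3.2| = √(0.29² + 3.2²) = 3.213
|T(j0.29)| = 540 × 0.29 / 3.213 = 48.738
20 log₁₀(48.738) = 33.76 dB

33.8 dB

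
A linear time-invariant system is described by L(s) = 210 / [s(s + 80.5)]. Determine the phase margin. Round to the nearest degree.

88°

Gain crossover: |L(jω)| = 1 at ω ≈ 2.61 rad/s.
∠L(j2.61) = −90° − arctan(2.61/80.5) ≈ -91.86°
PM = 180° + (-91.86°) = 88.14°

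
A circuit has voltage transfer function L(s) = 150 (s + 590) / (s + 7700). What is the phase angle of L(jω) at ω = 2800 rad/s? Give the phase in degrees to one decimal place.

∠(j2800 + 590) = arctan(2800/590) = 78.10°
∠(j2800 + 7700) = arctan(2800/7700) = 19.98°
∠L(j2800) = 78.10° − 19.98° = 58.12°

58.1°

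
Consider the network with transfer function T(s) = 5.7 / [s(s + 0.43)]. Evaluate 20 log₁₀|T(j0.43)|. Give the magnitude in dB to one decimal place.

26.8 dB

|j0.43 + 0.43| = √(0.43² + 0.43²) = 0.6081
|j0.43| = 0.43
|T(j0.43)| = 5.7 / (0.6081 × 0.43) = 21.798
20 log₁₀(21.798) = 26.77 dB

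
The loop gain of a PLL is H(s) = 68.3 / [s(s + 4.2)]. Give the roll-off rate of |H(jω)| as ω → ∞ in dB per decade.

-40 dB/decade

With 0 zeros and 2 poles, the high-frequency asymptotic slope is 20 × (0 − 2) = -40 dB/decade.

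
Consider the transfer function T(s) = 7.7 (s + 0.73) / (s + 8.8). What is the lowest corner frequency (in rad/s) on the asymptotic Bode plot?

0.73 rad/s

Break frequencies occur at each pole and zero magnitude: 0.73 rad/s, 8.8 rad/s.
The lowest is 0.73 rad/s.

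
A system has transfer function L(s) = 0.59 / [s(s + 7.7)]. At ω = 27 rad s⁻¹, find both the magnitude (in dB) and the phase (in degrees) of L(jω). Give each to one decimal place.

|j27 + 7.7| = √(27² + 7.7²) = 28.08
|j27| = 27
|L(j27)| = 0.59 / (28.08 × 27) = 0.0007783
20 log₁₀(0.0007783) = -62.18 dB
∠(j27 + 7.7) = arctan(27/7.7) = 74.08°
∠(j27) = 90.00°
∠L(j27) = − (74.08° + 90.00°) = -164.08°

|L| = -62.2 dB, ∠L = -164.1 deg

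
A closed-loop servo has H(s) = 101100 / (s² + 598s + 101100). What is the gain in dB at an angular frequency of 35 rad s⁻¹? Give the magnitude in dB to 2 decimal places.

-0.08 dB

|(j35)² + 598(j35) + 101100| = |99875 + j20930| = 1.02e+05
|H(j35)| = 101100 / 1.02e+05 = 0.99074
20 log₁₀(0.99074) = -0.081 dB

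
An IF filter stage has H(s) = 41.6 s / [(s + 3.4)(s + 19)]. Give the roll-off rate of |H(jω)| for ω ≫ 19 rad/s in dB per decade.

-20 dB/decade

With 1 zero and 2 poles, the high-frequency asymptotic slope is 20 × (1 − 2) = -20 dB/decade.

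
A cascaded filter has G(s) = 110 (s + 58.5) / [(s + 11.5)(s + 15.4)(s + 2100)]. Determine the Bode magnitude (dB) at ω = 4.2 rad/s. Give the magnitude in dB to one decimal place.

|j4.2 + 58.5| = √(4.2² + 58.5²) = 58.65
|j4.2 + 11.5| = √(4.2² + 11.5²) = 12.24
|j4.2 + 15.4| = √(4.2² + 15.4²) = 15.96
|j4.2 + 2100| = √(4.2² + 2100²) = 2100
|G(j4.2)| = 110 × 58.65 / (12.24 × 15.96 × 2100) = 0.01572
20 log₁₀(0.01572) = -36.07 dB

-36.1 dB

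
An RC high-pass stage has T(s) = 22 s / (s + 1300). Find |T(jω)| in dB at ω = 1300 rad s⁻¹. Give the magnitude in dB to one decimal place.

|j1300| = 1300
|j1300 + 1300| = √(1300² + 1300²) = 1838
|T(j1300)| = 22 × 1300 / 1838 = 15.556
20 log₁₀(15.556) = 23.84 dB

23.8 dB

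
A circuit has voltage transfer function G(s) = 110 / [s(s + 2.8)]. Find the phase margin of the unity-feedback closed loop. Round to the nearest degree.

15°

Gain crossover: |G(jω)| = 1 at ω ≈ 10.3 rad/sec.
∠G(j10.3) = −90° − arctan(10.3/2.8) ≈ -164.80°
PM = 180° + (-164.80°) = 15.20°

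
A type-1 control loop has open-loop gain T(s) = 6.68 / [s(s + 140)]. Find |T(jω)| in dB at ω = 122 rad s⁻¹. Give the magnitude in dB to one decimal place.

-70.6 dB

|j122 + 140| = √(122² + 140²) = 185.7
|j122| = 122
|T(j122)| = 6.68 / (185.7 × 122) = 0.00029485
20 log₁₀(0.00029485) = -70.61 dB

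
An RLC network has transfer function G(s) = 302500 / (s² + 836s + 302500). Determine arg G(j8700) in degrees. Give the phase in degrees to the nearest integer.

∠[(j8700)² + 836(j8700) + 302500] = ∠[-7.5388e+07 + j7.2732e+06] = 174.49°
∠G(j8700) = −174.49° = -174.49°

-174°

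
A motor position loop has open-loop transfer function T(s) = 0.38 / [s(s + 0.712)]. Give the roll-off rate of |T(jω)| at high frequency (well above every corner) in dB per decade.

With 0 zeros and 2 poles, the high-frequency asymptotic slope is 20 × (0 − 2) = -40 dB/decade.

-40 dB/decade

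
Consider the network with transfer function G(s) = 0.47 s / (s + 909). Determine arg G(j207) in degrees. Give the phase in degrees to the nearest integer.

77°

∠(j207) = 90.00°
∠(j207 + 909) = arctan(207/909) = 12.83°
∠G(j207) = 90.00° − 12.83° = 77.17°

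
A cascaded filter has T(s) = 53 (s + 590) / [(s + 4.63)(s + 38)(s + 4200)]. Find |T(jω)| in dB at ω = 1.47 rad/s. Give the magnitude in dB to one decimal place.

-27.9 dB

|j1.47 + 590| = √(1.47² + 590²) = 590
|j1.47 + 4.63| = √(1.47² + 4.63²) = 4.858
|j1.47 + 38| = √(1.47² + 38²) = 38.03
|j1.47 + 4200| = √(1.47² + 4200²) = 4200
|T(j1.47)| = 53 × 590 / (4.858 × 38.03 × 4200) = 0.040303
20 log₁₀(0.040303) = -27.89 dB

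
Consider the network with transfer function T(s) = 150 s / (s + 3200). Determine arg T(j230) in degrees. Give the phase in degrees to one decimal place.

∠(j230) = 90.00°
∠(j230 + 3200) = arctan(230/3200) = 4.11°
∠T(j230) = 90.00° − 4.11° = 85.89°

85.9°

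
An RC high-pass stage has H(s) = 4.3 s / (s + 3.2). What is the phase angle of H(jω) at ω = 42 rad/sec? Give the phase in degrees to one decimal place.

∠(j42) = 90.00°
∠(j42 + 3.2) = arctan(42/3.2) = 85.64°
∠H(j42) = 90.00° − 85.64° = 4.36°

4.4°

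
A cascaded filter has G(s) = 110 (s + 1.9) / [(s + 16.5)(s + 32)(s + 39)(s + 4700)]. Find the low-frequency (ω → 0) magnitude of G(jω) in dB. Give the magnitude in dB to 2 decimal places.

G(0) = 110 × 1.9 / (16.5 × 32 × 39 × 4700) = 2.1595e-06
20 log₁₀(2.1595e-06) = -113.313 dB

-113.31 dB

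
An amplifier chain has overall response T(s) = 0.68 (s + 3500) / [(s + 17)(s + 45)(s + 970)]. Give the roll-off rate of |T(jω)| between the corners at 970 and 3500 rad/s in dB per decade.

In this band the factors already past their corner are: pole at 17, pole at 45, pole at 970; net slope = -60 dB/decade.

-60 dB/decade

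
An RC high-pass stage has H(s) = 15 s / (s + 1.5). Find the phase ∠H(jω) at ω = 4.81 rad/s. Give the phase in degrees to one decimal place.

17.3°

∠(j4.81) = 90.00°
∠(j4.81 + 1.5) = arctan(4.81/1.5) = 72.68°
∠H(j4.81) = 90.00° − 72.68° = 17.32°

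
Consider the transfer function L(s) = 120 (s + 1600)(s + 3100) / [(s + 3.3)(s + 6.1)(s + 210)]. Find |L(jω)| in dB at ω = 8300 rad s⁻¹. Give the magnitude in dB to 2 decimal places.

-36.08 dB

|j8300 + 1600| = √(8300² + 1600²) = 8453
|j8300 + 3100| = √(8300² + 3100²) = 8860
|j8300 + 3.3| = √(8300² + 3.3²) = 8300
|j8300 + 6.1| = √(8300² + 6.1²) = 8300
|j8300 + 210| = √(8300² + 210²) = 8303
|L(j8300)| = 120 × 8453 × 8860 / (8300 × 8300 × 8303) = 0.015712
20 log₁₀(0.015712) = -36.075 dB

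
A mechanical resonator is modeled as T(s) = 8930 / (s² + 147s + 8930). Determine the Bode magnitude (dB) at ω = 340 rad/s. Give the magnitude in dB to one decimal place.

|(j340)² + 147(j340) + 8930| = |-1.0667e+05 + j49980| = 1.178e+05
|T(j340)| = 8930 / 1.178e+05 = 0.075807
20 log₁₀(0.075807) = -22.41 dB

-22.4 dB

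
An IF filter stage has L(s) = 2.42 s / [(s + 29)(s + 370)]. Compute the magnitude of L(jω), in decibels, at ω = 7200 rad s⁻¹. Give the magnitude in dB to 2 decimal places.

-69.48 dB

|j7200| = 7200
|j7200 + 29| = √(7200² + 29²) = 7200
|j7200 + 370| = √(7200² + 370²) = 7210
|L(j7200)| = 2.42 × 7200 / (7200 × 7210) = 0.00033567
20 log₁₀(0.00033567) = -69.482 dB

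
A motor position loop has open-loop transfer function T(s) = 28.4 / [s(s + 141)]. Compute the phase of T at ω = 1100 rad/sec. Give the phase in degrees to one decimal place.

-172.7°

∠(j1100 + 141) = arctan(1100/141) = 82.70°
∠(j1100) = 90.00°
∠T(j1100) = − (82.70° + 90.00°) = -172.70°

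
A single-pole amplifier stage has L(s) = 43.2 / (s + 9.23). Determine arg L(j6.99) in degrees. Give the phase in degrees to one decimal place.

-37.1 deg

∠(j6.99 + 9.23) = arctan(6.99/9.23) = 37.14°
∠L(j6.99) = −37.14° = -37.14°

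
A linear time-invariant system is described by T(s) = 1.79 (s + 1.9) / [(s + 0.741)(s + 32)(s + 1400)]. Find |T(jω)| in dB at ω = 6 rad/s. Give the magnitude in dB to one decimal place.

|j6 + 1.9| = √(6² + 1.9²) = 6.294
|j6 + 0.741| = √(6² + 0.741²) = 6.046
|j6 + 32| = √(6² + 32²) = 32.56
|j6 + 1400| = √(6² + 1400²) = 1400
|T(j6)| = 1.79 × 6.294 / (6.046 × 32.56 × 1400) = 4.0882e-05
20 log₁₀(4.0882e-05) = -87.77 dB

-87.8 dB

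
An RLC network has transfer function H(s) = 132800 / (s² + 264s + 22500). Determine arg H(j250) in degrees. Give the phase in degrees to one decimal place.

-121.2 deg

∠[(j250)² + 264(j250) + 22500] = ∠[-40000 + j66000] = 121.22°
∠H(j250) = −121.22° = -121.22°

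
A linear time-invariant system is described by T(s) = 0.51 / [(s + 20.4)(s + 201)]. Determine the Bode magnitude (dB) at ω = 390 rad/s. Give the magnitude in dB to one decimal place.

-110.5 dB

|j390 + 20.4| = √(390² + 20.4²) = 390.5
|j390 + 201| = √(390² + 201²) = 438.7
|T(j390)| = 0.51 / (390.5 × 438.7) = 2.9764e-06
20 log₁₀(2.9764e-06) = -110.53 dB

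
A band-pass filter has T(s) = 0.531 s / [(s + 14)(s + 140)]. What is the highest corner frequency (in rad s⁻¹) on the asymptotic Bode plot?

Break frequencies occur at each pole and zero magnitude: 14 rad s⁻¹, 140 rad s⁻¹.
The highest is 140 rad s⁻¹.

140 rad s⁻¹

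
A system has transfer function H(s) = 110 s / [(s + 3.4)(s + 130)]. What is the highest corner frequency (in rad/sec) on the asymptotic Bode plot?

130 rad/sec

Break frequencies occur at each pole and zero magnitude: 3.4 rad/sec, 130 rad/sec.
The highest is 130 rad/sec.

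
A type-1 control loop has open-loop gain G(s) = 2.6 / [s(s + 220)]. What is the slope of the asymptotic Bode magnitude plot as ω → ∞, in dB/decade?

With 0 zeros and 2 poles, the high-frequency asymptotic slope is 20 × (0 − 2) = -40 dB/decade.

-40 dB/decade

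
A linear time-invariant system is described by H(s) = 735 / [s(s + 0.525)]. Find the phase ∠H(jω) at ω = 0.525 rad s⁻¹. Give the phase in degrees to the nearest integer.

∠(j0.525 + 0.525) = arctan(0.525/0.525) = 45.00°
∠(j0.525) = 90.00°
∠H(j0.525) = − (45.00° + 90.00°) = -135.00°

-135°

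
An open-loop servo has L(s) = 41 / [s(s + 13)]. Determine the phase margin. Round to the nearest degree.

77 deg

Gain crossover: |L(jω)| = 1 at ω ≈ 3.07 rad/sec.
∠L(j3.07) = −90° − arctan(3.07/13) ≈ -103.28°
PM = 180° + (-103.28°) = 76.72°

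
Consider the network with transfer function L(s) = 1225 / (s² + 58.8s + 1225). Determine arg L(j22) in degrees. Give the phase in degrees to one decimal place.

∠[(j22)² + 58.8(j22) + 1225] = ∠[741 + j1293.6] = 60.20°
∠L(j22) = −60.20° = -60.20°

-60.2 deg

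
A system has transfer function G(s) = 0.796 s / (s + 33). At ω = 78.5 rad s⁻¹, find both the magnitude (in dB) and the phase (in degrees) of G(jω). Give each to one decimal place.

|G| = -2.7 dB, ∠G = 22.8°

|j78.5| = 78.5
|j78.5 + 33| = √(78.5² + 33²) = 85.15
|G(j78.5)| = 0.796 × 78.5 / 85.15 = 0.7338
20 log₁₀(0.7338) = -2.69 dB
∠(j78.5) = 90.00°
∠(j78.5 + 33) = arctan(78.5/33) = 67.20°
∠G(j78.5) = 90.00° − 67.20° = 22.80°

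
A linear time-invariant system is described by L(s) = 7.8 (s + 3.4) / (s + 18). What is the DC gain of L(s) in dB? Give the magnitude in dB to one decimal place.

L(0) = 7.8 × 3.4 / 18 = 1.4733
20 log₁₀(1.4733) = 3.37 dB

3.4 dB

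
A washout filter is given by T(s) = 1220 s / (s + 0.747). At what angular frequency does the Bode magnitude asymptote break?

The single real pole at s = −0.747 gives a corner at ω = 0.747 rad s⁻¹.

0.747 rad s⁻¹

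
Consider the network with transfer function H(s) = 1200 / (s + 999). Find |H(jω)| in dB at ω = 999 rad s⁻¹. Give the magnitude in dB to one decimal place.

-1.4 dB

|j999 + 999| = √(999² + 999²) = 1413
|H(j999)| = 1200 / 1413 = 0.84938
20 log₁₀(0.84938) = -1.42 dB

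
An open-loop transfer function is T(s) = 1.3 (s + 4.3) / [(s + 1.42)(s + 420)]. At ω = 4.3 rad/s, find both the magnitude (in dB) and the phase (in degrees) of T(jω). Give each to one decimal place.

|j4.3 + 4.3| = √(4.3² + 4.3²) = 6.081
|j4.3 + 1.42| = √(4.3² + 1.42²) = 4.528
|j4.3 + 420| = √(4.3² + 420²) = 420
|T(j4.3)| = 1.3 × 6.081 / (4.528 × 420) = 0.0041563
20 log₁₀(0.0041563) = -47.63 dB
∠(j4.3 + 4.3) = arctan(4.3/4.3) = 45.00°
∠(j4.3 + 1.42) = arctan(4.3/1.42) = 71.73°
∠(j4.3 + 420) = arctan(4.3/420) = 0.59°
∠T(j4.3) = 45.00° − (71.73° + 0.59°) = -27.31°

|T| = -47.6 dB, ∠T = -27.3°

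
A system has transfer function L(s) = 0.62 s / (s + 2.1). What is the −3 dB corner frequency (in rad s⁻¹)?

For a single-pole high-pass, the −3 dB point is at the pole: ω = 2.1 rad s⁻¹.

2.1 rad s⁻¹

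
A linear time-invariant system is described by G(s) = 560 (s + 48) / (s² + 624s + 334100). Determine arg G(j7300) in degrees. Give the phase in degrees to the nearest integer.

∠(j7300 + 48) = arctan(7300/48) = 89.62°
∠[(j7300)² + 624(j7300) + 334100] = ∠[-5.2956e+07 + j4.5552e+06] = 175.08°
∠G(j7300) = 89.62° − 175.08° = -85.46°

-85°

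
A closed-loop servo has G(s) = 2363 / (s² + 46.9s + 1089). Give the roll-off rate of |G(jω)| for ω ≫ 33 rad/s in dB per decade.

-40 dB/decade

With 0 zeros and 2 poles, the high-frequency asymptotic slope is 20 × (0 − 2) = -40 dB/decade.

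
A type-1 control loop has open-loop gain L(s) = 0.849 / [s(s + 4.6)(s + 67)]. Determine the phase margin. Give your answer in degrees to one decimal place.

90.0°

Gain crossover: |L(jω)| = 1 at ω ≈ 0.00275 rad/s.
∠L(j0.00275) = −90° − arctan(0.00275/4.6) − arctan(0.00275/67) ≈ -90.04°
PM = 180° + (-90.04°) = 89.96°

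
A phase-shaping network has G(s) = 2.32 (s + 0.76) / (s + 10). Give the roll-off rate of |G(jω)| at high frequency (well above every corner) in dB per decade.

0 dB/decade

With 1 zero and 1 pole, the high-frequency asymptotic slope is 20 × (1 − 1) = 0 dB/decade.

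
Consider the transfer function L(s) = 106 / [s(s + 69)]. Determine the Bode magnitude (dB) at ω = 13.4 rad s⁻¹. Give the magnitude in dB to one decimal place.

-19.0 dB

|j13.4 + 69| = √(13.4² + 69²) = 70.29
|j13.4| = 13.4
|L(j13.4)| = 106 / (70.29 × 13.4) = 0.11254
20 log₁₀(0.11254) = -18.97 dB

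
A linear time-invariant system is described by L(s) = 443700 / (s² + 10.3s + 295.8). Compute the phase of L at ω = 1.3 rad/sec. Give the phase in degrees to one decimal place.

-2.6 deg

∠[(j1.3)² + 10.3(j1.3) + 295.8] = ∠[294.11 + j13.39] = 2.61°
∠L(j1.3) = −2.61° = -2.61°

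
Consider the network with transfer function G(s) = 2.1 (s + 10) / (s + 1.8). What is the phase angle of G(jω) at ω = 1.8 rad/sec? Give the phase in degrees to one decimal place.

-34.8 deg

∠(j1.8 + 10) = arctan(1.8/10) = 10.20°
∠(j1.8 + 1.8) = arctan(1.8/1.8) = 45.00°
∠G(j1.8) = 10.20° − 45.00° = -34.80°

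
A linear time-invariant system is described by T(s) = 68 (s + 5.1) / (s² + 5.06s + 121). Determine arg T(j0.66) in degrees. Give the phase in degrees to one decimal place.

∠(j0.66 + 5.1) = arctan(0.66/5.1) = 7.37°
∠[(j0.66)² + 5.06(j0.66) + 121] = ∠[120.56 + j3.3396] = 1.59°
∠T(j0.66) = 7.37° − 1.59° = 5.79°

5.8°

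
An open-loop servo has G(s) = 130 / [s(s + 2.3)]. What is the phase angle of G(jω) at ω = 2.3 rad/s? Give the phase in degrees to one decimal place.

∠(j2.3 + 2.3) = arctan(2.3/2.3) = 45.00°
∠(j2.3) = 90.00°
∠G(j2.3) = − (45.00° + 90.00°) = -135.00°

-135.0 deg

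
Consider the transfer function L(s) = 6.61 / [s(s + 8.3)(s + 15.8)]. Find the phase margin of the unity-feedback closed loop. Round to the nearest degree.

89 deg

Gain crossover: |L(jω)| = 1 at ω ≈ 0.0504 rad/s.
∠L(j0.0504) = −90° − arctan(0.0504/8.3) − arctan(0.0504/15.8) ≈ -90.53°
PM = 180° + (-90.53°) = 89.47°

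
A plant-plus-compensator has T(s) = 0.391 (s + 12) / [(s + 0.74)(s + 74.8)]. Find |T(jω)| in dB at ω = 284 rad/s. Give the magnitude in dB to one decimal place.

|j284 + 12| = √(284² + 12²) = 284.3
|j284 + 0.74| = √(284² + 0.74²) = 284
|j284 + 74.8| = √(284² + 74.8²) = 293.7
|T(j284)| = 0.391 × 284.3 / (284 × 293.7) = 0.0013325
20 log₁₀(0.0013325) = -57.51 dB

-57.5 dB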